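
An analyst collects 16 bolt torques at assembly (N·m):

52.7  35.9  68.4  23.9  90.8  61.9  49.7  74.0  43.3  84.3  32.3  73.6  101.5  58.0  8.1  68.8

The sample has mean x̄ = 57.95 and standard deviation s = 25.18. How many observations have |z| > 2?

Cutoffs: x̄ ± 2s = [7.59, 108.31].
Every value lies within the cutoffs.

0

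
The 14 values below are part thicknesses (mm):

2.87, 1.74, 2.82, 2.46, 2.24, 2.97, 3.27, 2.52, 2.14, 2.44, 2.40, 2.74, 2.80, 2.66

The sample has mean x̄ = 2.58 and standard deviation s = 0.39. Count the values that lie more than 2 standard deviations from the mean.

Cutoffs: x̄ ± 2s = [1.80, 3.36].
Outside the cutoffs: 1.74.

1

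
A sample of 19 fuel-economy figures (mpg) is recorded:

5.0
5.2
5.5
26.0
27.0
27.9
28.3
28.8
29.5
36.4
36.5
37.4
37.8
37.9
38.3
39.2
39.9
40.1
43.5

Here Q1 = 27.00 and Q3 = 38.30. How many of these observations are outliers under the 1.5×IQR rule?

IQR = 11.30; fences at 27.00 − 16.95 = 10.05 and 38.30 + 16.95 = 55.25.
Outside the cutoffs: 5.0, 5.2, 5.5.

3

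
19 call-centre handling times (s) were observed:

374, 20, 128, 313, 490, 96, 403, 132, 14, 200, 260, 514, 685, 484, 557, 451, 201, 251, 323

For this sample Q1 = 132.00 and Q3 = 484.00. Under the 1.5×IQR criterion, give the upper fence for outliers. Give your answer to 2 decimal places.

1012.00

IQR = Q3 − Q1 = 484.00 − 132.00 = 352.00.
Lower fence = Q1 − 1.5·IQR = 132.00 − 528.00 = -396.00.
Upper fence = Q3 + 1.5·IQR = 484.00 + 528.00 = 1012.00.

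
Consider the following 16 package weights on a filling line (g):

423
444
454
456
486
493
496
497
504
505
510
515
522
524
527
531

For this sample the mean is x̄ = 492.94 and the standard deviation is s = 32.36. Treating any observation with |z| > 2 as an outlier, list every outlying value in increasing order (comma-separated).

Cutoffs at x̄ ± 2s: 492.94 ± 2·32.36 = [428.22, 557.66].
423: z = -2.16, |z| > 2 → outlier.
Every other value lies within [428.22, 557.66].

423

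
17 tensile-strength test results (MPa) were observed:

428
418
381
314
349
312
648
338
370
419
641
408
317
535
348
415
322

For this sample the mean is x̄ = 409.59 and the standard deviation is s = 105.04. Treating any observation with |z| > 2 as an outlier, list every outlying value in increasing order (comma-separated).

Cutoffs at x̄ ± 2s: 409.59 ± 2·105.04 = [199.51, 619.67].
641: z = 2.20, |z| > 2 → outlier.
648: z = 2.27, |z| > 2 → outlier.
Every other value lies within [199.51, 619.67].

641, 648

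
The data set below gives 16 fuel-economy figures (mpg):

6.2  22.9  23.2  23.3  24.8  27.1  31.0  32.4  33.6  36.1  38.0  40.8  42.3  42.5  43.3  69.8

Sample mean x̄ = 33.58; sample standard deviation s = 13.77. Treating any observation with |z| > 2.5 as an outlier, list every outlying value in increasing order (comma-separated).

69.8

Cutoffs at x̄ ± 2.5s: 33.58 ± 2.5·13.77 = [-0.845, 68.005].
69.8: z = 2.63, |z| > 2.5 → outlier.
Every other value lies within [-0.845, 68.005].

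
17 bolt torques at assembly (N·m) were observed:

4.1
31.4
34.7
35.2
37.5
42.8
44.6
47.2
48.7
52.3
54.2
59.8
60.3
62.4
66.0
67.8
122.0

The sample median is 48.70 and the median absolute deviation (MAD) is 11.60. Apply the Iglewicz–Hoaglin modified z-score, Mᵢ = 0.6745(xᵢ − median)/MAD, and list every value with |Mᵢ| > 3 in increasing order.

|Mᵢ| > 3 ⇔ |xᵢ − 48.70| > 3·11.60/0.6745 = 51.59.
So outliers lie outside [-2.89, 100.29].
122.0: M = 4.26 → outlier.

122.0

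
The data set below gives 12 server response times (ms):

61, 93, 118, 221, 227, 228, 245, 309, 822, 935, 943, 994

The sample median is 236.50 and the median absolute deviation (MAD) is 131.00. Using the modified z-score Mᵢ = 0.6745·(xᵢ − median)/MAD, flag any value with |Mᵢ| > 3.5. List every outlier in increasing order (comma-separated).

935, 943, 994

|Mᵢ| > 3.5 ⇔ |xᵢ − 236.50| > 3.5·131.00/0.6745 = 679.76.
So outliers lie outside [-443.26, 916.26].
935: M = 3.60 → outlier.
943: M = 3.64 → outlier.
994: M = 3.90 → outlier.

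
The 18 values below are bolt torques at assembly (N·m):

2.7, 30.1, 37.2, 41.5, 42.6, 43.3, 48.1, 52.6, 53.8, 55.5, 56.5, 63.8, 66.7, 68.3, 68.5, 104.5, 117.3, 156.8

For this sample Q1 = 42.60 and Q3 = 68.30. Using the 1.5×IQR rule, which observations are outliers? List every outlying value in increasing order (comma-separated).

2.7, 117.3, 156.8

IQR = Q3 − Q1 = 68.30 − 42.60 = 25.70.
Lower fence = Q1 − 1.5·IQR = 42.60 − 38.55 = 4.05.
Upper fence = Q3 + 1.5·IQR = 68.30 + 38.55 = 106.85.
2.7 < 4.05 → outlier.
117.3 > 106.85 → outlier.
156.8 > 106.85 → outlier.
All remaining values lie within [4.05, 106.85].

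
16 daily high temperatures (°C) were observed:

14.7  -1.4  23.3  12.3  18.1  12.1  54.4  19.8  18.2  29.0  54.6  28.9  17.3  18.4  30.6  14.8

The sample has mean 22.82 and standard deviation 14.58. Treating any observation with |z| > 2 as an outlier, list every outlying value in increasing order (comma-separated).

Cutoffs at x̄ ± 2s: 22.82 ± 2·14.58 = [-6.34, 51.98].
54.4: z = 2.17, |z| > 2 → outlier.
54.6: z = 2.18, |z| > 2 → outlier.
Every other value lies within [-6.34, 51.98].

54.4, 54.6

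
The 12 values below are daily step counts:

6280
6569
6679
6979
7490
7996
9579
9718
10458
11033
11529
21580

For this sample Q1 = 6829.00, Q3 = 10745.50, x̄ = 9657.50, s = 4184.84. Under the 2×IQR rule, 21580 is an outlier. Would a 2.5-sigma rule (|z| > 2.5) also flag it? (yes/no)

z = (21580 − 9657.50) / 4184.84 = 2.85.
|z| = 2.85 > 2.5.

yes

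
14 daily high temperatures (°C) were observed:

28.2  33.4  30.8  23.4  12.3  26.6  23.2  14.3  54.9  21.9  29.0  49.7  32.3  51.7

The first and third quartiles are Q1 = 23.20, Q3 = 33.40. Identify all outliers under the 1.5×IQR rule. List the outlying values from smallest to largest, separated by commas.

IQR = Q3 − Q1 = 33.40 − 23.20 = 10.20.
Lower fence = Q1 − 1.5·IQR = 23.20 − 15.30 = 7.90.
Upper fence = Q3 + 1.5·IQR = 33.40 + 15.30 = 48.70.
49.7 > 48.70 → outlier.
51.7 > 48.70 → outlier.
54.9 > 48.70 → outlier.
All remaining values lie within [7.90, 48.70].

49.7, 51.7, 54.9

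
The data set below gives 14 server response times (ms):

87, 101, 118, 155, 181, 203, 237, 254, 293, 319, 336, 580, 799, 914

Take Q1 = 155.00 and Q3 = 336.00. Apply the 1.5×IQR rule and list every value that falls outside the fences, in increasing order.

IQR = Q3 − Q1 = 336.00 − 155.00 = 181.00.
Lower fence = Q1 − 1.5·IQR = 155.00 − 271.50 = -116.50.
Upper fence = Q3 + 1.5·IQR = 336.00 + 271.50 = 607.50.
799 > 607.50 → outlier.
914 > 607.50 → outlier.
All remaining values lie within [-116.50, 607.50].

799, 914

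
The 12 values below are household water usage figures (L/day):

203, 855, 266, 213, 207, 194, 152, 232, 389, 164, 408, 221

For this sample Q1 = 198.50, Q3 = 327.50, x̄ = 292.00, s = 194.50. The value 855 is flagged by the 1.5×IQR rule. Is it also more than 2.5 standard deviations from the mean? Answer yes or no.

yes

z = (855 − 292.00) / 194.50 = 2.89.
|z| = 2.89 > 2.5.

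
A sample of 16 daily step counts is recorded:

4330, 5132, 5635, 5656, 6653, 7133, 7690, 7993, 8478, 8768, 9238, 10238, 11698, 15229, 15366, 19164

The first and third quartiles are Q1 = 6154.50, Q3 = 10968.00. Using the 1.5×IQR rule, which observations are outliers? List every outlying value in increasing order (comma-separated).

19164

IQR = Q3 − Q1 = 10968.00 − 6154.50 = 4813.50.
Lower fence = Q1 − 1.5·IQR = 6154.50 − 7220.25 = -1065.75.
Upper fence = Q3 + 1.5·IQR = 10968.00 + 7220.25 = 18188.25.
19164 > 18188.25 → outlier.
All remaining values lie within [-1065.75, 18188.25].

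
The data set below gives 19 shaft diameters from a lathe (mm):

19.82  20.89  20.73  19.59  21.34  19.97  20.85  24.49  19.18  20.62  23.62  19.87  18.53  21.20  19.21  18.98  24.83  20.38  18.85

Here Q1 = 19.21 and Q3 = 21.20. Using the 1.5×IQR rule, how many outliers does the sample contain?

2

IQR = 1.99; fences at 19.21 − 2.985 = 16.225 and 21.20 + 2.985 = 24.185.
Outside the cutoffs: 24.49, 24.83.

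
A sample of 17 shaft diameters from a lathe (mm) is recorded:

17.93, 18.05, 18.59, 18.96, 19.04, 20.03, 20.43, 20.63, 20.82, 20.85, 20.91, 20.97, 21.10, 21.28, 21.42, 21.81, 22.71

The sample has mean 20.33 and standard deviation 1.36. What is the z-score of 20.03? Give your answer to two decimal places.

z = (20.03 − 20.33) / 1.36 = -0.22.

-0.22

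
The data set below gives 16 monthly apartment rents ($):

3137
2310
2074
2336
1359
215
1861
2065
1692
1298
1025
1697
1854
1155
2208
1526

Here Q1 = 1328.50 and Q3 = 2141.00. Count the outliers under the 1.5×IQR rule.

0

IQR = 812.50; fences at 1328.50 − 1218.75 = 109.75 and 2141.00 + 1218.75 = 3359.75.
Every value lies within the cutoffs.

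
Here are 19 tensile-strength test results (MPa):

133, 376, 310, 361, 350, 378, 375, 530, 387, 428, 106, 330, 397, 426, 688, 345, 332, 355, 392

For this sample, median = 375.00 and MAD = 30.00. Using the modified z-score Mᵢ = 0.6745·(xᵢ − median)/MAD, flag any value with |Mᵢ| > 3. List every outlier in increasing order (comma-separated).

106, 133, 530, 688

|Mᵢ| > 3 ⇔ |xᵢ − 375.00| > 3·30.00/0.6745 = 133.43.
So outliers lie outside [241.57, 508.43].
106: M = -6.05 → outlier.
133: M = -5.44 → outlier.
530: M = 3.48 → outlier.
688: M = 7.04 → outlier.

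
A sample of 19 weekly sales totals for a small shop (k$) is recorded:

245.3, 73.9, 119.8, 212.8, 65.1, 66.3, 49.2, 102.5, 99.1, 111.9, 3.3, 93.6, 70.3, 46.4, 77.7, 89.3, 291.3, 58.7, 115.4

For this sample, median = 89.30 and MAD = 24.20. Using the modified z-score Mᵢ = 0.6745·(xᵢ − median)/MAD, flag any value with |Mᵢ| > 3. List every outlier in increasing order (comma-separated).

212.8, 245.3, 291.3

|Mᵢ| > 3 ⇔ |xᵢ − 89.30| > 3·24.20/0.6745 = 107.64.
So outliers lie outside [-18.34, 196.94].
212.8: M = 3.44 → outlier.
245.3: M = 4.35 → outlier.
291.3: M = 5.63 → outlier.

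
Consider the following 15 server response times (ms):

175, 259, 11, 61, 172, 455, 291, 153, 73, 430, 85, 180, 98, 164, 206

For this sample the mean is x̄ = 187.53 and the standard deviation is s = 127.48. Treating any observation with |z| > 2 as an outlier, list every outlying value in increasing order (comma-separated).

Cutoffs at x̄ ± 2s: 187.53 ± 2·127.48 = [-67.43, 442.49].
455: z = 2.10, |z| > 2 → outlier.
Every other value lies within [-67.43, 442.49].

455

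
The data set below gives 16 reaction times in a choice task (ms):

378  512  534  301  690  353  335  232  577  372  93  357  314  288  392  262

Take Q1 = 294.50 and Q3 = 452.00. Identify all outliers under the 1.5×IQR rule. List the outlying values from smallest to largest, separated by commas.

IQR = Q3 − Q1 = 452.00 − 294.50 = 157.50.
Lower fence = Q1 − 1.5·IQR = 294.50 − 236.25 = 58.25.
Upper fence = Q3 + 1.5·IQR = 452.00 + 236.25 = 688.25.
690 > 688.25 → outlier.
All remaining values lie within [58.25, 688.25].

690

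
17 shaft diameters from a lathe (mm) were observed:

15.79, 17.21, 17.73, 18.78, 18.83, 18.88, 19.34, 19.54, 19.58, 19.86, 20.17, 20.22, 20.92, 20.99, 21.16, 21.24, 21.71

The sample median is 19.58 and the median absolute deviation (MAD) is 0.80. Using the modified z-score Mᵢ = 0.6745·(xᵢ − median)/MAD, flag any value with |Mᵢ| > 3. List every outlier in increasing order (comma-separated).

15.79

|Mᵢ| > 3 ⇔ |xᵢ − 19.58| > 3·0.80/0.6745 = 3.56.
So outliers lie outside [16.02, 23.14].
15.79: M = -3.20 → outlier.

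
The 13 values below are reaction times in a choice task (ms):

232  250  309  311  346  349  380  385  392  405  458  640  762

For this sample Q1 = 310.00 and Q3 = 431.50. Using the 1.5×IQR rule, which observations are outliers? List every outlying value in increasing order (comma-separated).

640, 762

IQR = Q3 − Q1 = 431.50 − 310.00 = 121.50.
Lower fence = Q1 − 1.5·IQR = 310.00 − 182.25 = 127.75.
Upper fence = Q3 + 1.5·IQR = 431.50 + 182.25 = 613.75.
640 > 613.75 → outlier.
762 > 613.75 → outlier.
All remaining values lie within [127.75, 613.75].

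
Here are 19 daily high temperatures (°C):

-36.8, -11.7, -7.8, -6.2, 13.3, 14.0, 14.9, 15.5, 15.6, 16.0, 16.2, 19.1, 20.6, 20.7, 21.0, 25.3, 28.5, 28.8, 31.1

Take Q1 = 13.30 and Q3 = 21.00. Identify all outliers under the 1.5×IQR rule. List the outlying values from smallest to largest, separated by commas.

-36.8, -11.7, -7.8, -6.2

IQR = Q3 − Q1 = 21.00 − 13.30 = 7.70.
Lower fence = Q1 − 1.5·IQR = 13.30 − 11.55 = 1.75.
Upper fence = Q3 + 1.5·IQR = 21.00 + 11.55 = 32.55.
-36.8 < 1.75 → outlier.
-11.7 < 1.75 → outlier.
-7.8 < 1.75 → outlier.
-6.2 < 1.75 → outlier.
All remaining values lie within [1.75, 32.55].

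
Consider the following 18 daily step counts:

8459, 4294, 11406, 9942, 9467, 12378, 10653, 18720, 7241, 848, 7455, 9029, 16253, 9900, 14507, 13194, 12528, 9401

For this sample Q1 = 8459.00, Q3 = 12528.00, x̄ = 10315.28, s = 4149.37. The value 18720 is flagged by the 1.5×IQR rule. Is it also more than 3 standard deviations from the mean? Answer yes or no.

z = (18720 − 10315.28) / 4149.37 = 2.03.
|z| = 2.03 ≤ 3.

no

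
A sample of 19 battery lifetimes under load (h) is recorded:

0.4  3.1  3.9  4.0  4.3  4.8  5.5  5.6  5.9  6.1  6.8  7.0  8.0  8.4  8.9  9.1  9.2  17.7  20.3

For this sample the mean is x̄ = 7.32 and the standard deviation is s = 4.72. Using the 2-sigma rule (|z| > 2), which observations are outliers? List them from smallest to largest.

Cutoffs at x̄ ± 2s: 7.32 ± 2·4.72 = [-2.12, 16.76].
17.7: z = 2.20, |z| > 2 → outlier.
20.3: z = 2.75, |z| > 2 → outlier.
Every other value lies within [-2.12, 16.76].

17.7, 20.3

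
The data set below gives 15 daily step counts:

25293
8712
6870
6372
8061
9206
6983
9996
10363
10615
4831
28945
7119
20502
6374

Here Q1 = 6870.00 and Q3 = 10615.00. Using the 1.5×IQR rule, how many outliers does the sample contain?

IQR = 3745.00; fences at 6870.00 − 5617.50 = 1252.50 and 10615.00 + 5617.50 = 16232.50.
Outside the cutoffs: 20502, 25293, 28945.

3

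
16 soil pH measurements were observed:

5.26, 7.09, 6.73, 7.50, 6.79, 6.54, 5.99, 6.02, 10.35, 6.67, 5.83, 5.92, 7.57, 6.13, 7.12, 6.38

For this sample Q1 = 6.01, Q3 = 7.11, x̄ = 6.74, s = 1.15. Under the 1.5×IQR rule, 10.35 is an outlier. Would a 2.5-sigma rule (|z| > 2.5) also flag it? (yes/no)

z = (10.35 − 6.74) / 1.15 = 3.14.
|z| = 3.14 > 2.5.

yes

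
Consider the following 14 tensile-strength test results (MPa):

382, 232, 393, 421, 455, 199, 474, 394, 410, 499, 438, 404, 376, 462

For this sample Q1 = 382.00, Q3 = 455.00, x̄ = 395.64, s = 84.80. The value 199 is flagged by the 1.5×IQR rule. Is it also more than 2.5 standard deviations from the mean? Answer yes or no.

z = (199 − 395.64) / 84.80 = -2.32.
|z| = 2.32 ≤ 2.5.

no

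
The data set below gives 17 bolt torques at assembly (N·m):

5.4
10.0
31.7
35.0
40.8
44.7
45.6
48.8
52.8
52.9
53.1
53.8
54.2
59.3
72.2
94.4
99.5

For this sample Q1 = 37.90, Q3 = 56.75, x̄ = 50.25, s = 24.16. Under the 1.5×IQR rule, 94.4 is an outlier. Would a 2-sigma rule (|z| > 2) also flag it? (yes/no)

z = (94.4 − 50.25) / 24.16 = 1.83.
|z| = 1.83 ≤ 2.

no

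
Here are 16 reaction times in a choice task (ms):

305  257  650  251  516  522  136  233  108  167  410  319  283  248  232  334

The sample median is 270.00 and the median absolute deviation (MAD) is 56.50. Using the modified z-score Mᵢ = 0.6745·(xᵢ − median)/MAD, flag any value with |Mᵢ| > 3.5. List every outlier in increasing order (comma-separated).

650

|Mᵢ| > 3.5 ⇔ |xᵢ − 270.00| > 3.5·56.50/0.6745 = 293.18.
So outliers lie outside [-23.18, 563.18].
650: M = 4.54 → outlier.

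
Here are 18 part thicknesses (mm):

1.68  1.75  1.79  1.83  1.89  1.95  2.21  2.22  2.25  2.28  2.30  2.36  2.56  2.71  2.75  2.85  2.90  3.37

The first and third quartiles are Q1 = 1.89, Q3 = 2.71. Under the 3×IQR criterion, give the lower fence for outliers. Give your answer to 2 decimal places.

-0.57

IQR = Q3 − Q1 = 2.71 − 1.89 = 0.82.
Lower fence = Q1 − 3·IQR = 1.89 − 2.46 = -0.57.
Upper fence = Q3 + 3·IQR = 2.71 + 2.46 = 5.17.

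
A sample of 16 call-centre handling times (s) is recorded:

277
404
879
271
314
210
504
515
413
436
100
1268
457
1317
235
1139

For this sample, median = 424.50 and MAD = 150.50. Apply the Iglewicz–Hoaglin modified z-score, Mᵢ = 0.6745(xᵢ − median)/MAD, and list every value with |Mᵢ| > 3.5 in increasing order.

1268, 1317

|Mᵢ| > 3.5 ⇔ |xᵢ − 424.50| > 3.5·150.50/0.6745 = 780.95.
So outliers lie outside [-356.45, 1205.45].
1268: M = 3.78 → outlier.
1317: M = 4.00 → outlier.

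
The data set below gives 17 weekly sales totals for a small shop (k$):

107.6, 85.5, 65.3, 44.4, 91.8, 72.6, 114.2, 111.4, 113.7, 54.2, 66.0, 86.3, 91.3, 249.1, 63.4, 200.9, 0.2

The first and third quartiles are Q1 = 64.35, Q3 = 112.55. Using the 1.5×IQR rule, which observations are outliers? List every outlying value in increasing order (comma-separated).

IQR = Q3 − Q1 = 112.55 − 64.35 = 48.20.
Lower fence = Q1 − 1.5·IQR = 64.35 − 72.30 = -7.95.
Upper fence = Q3 + 1.5·IQR = 112.55 + 72.30 = 184.85.
200.9 > 184.85 → outlier.
249.1 > 184.85 → outlier.
All remaining values lie within [-7.95, 184.85].

200.9, 249.1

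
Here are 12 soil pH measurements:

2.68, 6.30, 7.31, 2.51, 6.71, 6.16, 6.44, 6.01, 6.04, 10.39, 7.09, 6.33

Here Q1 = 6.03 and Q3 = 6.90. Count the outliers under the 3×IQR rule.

3

IQR = 0.87; fences at 6.03 − 2.61 = 3.42 and 6.90 + 2.61 = 9.51.
Outside the cutoffs: 2.51, 2.68, 10.39.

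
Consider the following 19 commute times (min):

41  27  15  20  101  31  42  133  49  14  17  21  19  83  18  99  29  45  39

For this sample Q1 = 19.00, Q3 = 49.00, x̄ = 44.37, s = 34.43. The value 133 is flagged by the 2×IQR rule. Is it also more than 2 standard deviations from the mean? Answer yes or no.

z = (133 − 44.37) / 34.43 = 2.57.
|z| = 2.57 > 2.

yes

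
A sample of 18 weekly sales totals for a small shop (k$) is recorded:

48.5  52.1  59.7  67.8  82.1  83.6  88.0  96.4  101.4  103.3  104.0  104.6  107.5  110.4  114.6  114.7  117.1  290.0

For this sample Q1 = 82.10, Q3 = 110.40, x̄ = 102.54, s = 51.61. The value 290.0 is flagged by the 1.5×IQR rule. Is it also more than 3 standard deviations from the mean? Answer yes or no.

z = (290.0 − 102.54) / 51.61 = 3.63.
|z| = 3.63 > 3.

yes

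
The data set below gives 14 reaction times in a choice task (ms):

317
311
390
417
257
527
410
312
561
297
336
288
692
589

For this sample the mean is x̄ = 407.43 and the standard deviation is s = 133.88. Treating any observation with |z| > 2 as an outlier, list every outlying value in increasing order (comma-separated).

Cutoffs at x̄ ± 2s: 407.43 ± 2·133.88 = [139.67, 675.19].
692: z = 2.13, |z| > 2 → outlier.
Every other value lies within [139.67, 675.19].

692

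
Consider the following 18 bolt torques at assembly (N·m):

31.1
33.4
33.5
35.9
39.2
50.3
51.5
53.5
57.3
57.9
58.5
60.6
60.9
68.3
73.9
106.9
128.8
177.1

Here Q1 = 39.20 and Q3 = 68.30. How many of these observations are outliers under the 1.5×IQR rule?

2

IQR = 29.10; fences at 39.20 − 43.65 = -4.45 and 68.30 + 43.65 = 111.95.
Outside the cutoffs: 128.8, 177.1.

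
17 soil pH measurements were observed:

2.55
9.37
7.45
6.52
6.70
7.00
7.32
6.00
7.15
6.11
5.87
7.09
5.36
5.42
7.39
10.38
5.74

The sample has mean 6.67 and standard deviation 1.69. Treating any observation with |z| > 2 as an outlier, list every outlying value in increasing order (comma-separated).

2.55, 10.38

Cutoffs at x̄ ± 2s: 6.67 ± 2·1.69 = [3.29, 10.05].
2.55: z = -2.44, |z| > 2 → outlier.
10.38: z = 2.20, |z| > 2 → outlier.
Every other value lies within [3.29, 10.05].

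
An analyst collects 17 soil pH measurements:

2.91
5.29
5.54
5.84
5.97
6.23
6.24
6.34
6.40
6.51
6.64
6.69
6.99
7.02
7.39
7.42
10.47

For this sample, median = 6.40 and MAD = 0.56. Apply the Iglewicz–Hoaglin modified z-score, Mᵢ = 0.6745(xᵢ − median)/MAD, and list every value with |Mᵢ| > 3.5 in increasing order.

|Mᵢ| > 3.5 ⇔ |xᵢ − 6.40| > 3.5·0.56/0.6745 = 2.91.
So outliers lie outside [3.49, 9.31].
2.91: M = -4.20 → outlier.
10.47: M = 4.90 → outlier.

2.91, 10.47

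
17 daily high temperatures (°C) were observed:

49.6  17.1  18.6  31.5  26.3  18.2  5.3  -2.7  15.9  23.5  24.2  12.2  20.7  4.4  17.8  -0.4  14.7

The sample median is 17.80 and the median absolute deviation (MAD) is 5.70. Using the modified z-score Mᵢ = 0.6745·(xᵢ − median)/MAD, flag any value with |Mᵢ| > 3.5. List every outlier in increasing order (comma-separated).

|Mᵢ| > 3.5 ⇔ |xᵢ − 17.80| > 3.5·5.70/0.6745 = 29.58.
So outliers lie outside [-11.78, 47.38].
49.6: M = 3.76 → outlier.

49.6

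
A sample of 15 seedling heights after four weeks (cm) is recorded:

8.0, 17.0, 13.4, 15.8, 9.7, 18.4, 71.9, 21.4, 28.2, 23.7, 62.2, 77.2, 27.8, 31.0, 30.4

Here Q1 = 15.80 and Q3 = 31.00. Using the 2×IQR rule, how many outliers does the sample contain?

3

IQR = 15.20; fences at 15.80 − 30.40 = -14.60 and 31.00 + 30.40 = 61.40.
Outside the cutoffs: 62.2, 71.9, 77.2.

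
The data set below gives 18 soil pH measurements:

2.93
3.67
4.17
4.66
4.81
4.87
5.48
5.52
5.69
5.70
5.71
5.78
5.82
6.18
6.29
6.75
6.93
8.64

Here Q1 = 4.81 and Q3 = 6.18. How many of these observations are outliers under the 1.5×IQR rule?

1

IQR = 1.37; fences at 4.81 − 2.055 = 2.755 and 6.18 + 2.055 = 8.235.
Outside the cutoffs: 8.64.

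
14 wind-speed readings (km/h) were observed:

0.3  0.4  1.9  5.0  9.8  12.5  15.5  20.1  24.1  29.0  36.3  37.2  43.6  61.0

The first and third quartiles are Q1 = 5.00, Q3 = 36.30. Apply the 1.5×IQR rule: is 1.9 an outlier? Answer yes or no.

no

IQR = Q3 − Q1 = 36.30 − 5.00 = 31.30.
Lower fence = Q1 − 1.5·IQR = 5.00 − 46.95 = -41.95.
Upper fence = Q3 + 1.5·IQR = 36.30 + 46.95 = 83.25.
1.9 lies within [-41.95, 83.25].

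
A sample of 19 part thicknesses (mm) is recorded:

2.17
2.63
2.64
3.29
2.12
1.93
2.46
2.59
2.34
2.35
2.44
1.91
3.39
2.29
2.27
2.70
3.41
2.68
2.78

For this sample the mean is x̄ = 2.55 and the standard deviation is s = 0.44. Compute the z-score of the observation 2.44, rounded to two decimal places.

z = (2.44 − 2.55) / 0.44 = -0.25.

-0.25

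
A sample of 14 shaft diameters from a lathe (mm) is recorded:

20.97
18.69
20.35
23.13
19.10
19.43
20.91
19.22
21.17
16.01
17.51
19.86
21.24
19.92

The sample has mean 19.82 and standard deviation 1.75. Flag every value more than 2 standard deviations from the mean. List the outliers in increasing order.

Cutoffs at x̄ ± 2s: 19.82 ± 2·1.75 = [16.32, 23.32].
16.01: z = -2.18, |z| > 2 → outlier.
Every other value lies within [16.32, 23.32].

16.01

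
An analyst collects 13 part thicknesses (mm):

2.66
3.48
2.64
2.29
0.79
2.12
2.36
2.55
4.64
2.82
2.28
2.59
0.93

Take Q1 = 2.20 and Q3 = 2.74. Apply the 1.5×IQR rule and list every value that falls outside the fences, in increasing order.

IQR = Q3 − Q1 = 2.74 − 2.20 = 0.54.
Lower fence = Q1 − 1.5·IQR = 2.20 − 0.81 = 1.39.
Upper fence = Q3 + 1.5·IQR = 2.74 + 0.81 = 3.55.
0.79 < 1.39 → outlier.
0.93 < 1.39 → outlier.
4.64 > 3.55 → outlier.
All remaining values lie within [1.39, 3.55].

0.79, 0.93, 4.64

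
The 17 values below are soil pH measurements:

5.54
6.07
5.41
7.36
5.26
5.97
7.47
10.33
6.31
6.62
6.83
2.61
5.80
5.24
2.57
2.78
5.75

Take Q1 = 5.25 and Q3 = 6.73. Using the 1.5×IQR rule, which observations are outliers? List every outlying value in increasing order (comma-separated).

2.57, 2.61, 2.78, 10.33

IQR = Q3 − Q1 = 6.73 − 5.25 = 1.48.
Lower fence = Q1 − 1.5·IQR = 5.25 − 2.22 = 3.03.
Upper fence = Q3 + 1.5·IQR = 6.73 + 2.22 = 8.95.
2.57 < 3.03 → outlier.
2.61 < 3.03 → outlier.
2.78 < 3.03 → outlier.
10.33 > 8.95 → outlier.
All remaining values lie within [3.03, 8.95].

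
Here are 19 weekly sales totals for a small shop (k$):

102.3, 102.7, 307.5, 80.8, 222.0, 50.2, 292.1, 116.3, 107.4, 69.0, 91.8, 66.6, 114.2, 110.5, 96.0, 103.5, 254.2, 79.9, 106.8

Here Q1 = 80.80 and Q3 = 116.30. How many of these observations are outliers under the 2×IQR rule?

4

IQR = 35.50; fences at 80.80 − 71.00 = 9.80 and 116.30 + 71.00 = 187.30.
Outside the cutoffs: 222.0, 254.2, 292.1, 307.5.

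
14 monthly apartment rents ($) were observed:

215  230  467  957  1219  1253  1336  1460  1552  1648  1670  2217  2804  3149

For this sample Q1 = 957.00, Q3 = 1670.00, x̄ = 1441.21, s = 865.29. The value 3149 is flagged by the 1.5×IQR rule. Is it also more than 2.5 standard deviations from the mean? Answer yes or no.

no

z = (3149 − 1441.21) / 865.29 = 1.97.
|z| = 1.97 ≤ 2.5.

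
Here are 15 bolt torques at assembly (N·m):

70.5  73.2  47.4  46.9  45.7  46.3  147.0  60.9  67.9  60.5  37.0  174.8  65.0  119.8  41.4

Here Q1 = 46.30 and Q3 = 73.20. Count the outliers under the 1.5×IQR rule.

IQR = 26.90; fences at 46.30 − 40.35 = 5.95 and 73.20 + 40.35 = 113.55.
Outside the cutoffs: 119.8, 147.0, 174.8.

3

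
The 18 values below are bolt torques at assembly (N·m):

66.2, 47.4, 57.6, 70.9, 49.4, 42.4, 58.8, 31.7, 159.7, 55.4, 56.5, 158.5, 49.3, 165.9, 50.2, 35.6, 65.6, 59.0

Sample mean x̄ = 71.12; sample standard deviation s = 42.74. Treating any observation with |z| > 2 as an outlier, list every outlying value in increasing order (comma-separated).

158.5, 159.7, 165.9

Cutoffs at x̄ ± 2s: 71.12 ± 2·42.74 = [-14.36, 156.60].
158.5: z = 2.04, |z| > 2 → outlier.
159.7: z = 2.07, |z| > 2 → outlier.
165.9: z = 2.22, |z| > 2 → outlier.
Every other value lies within [-14.36, 156.60].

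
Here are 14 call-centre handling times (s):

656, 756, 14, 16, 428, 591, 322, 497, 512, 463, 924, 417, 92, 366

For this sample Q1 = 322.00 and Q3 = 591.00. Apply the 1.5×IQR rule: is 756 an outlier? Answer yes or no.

IQR = Q3 − Q1 = 591.00 − 322.00 = 269.00.
Lower fence = Q1 − 1.5·IQR = 322.00 − 403.50 = -81.50.
Upper fence = Q3 + 1.5·IQR = 591.00 + 403.50 = 994.50.
756 lies within [-81.50, 994.50].

no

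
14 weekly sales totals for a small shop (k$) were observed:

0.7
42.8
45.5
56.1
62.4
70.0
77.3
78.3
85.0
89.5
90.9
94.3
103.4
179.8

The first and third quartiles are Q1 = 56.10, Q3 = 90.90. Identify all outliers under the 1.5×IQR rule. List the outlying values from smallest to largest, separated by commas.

IQR = Q3 − Q1 = 90.90 − 56.10 = 34.80.
Lower fence = Q1 − 1.5·IQR = 56.10 − 52.20 = 3.90.
Upper fence = Q3 + 1.5·IQR = 90.90 + 52.20 = 143.10.
0.7 < 3.90 → outlier.
179.8 > 143.10 → outlier.
All remaining values lie within [3.90, 143.10].

0.7, 179.8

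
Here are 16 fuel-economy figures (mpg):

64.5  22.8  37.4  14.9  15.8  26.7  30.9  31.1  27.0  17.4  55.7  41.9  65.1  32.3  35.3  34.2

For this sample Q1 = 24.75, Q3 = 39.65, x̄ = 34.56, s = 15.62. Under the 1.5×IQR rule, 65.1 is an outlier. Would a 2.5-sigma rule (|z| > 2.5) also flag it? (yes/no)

z = (65.1 − 34.56) / 15.62 = 1.96.
|z| = 1.96 ≤ 2.5.

no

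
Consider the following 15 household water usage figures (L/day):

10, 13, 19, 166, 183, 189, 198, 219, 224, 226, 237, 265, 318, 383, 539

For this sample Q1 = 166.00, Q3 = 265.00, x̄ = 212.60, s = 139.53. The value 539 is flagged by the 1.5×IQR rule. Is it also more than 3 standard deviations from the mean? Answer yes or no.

no

z = (539 − 212.60) / 139.53 = 2.34.
|z| = 2.34 ≤ 3.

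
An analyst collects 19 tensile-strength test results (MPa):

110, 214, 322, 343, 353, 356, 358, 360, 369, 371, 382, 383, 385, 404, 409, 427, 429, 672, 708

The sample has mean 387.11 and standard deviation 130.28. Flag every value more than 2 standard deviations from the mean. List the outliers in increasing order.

110, 672, 708

Cutoffs at x̄ ± 2s: 387.11 ± 2·130.28 = [126.55, 647.67].
110: z = -2.13, |z| > 2 → outlier.
672: z = 2.19, |z| > 2 → outlier.
708: z = 2.46, |z| > 2 → outlier.
Every other value lies within [126.55, 647.67].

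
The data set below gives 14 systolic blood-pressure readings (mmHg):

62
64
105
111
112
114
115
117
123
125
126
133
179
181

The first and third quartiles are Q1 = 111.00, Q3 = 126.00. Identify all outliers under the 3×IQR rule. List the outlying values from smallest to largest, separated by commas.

IQR = Q3 − Q1 = 126.00 − 111.00 = 15.00.
Lower fence = Q1 − 3·IQR = 111.00 − 45.00 = 66.00.
Upper fence = Q3 + 3·IQR = 126.00 + 45.00 = 171.00.
62 < 66.00 → outlier.
64 < 66.00 → outlier.
179 > 171.00 → outlier.
181 > 171.00 → outlier.
All remaining values lie within [66.00, 171.00].

62, 64, 179, 181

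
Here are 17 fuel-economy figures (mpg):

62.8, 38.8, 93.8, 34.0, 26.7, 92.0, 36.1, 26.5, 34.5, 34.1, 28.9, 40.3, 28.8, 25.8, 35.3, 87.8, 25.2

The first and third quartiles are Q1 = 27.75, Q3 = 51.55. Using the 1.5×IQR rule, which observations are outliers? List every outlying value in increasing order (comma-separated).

IQR = Q3 − Q1 = 51.55 − 27.75 = 23.80.
Lower fence = Q1 − 1.5·IQR = 27.75 − 35.70 = -7.95.
Upper fence = Q3 + 1.5·IQR = 51.55 + 35.70 = 87.25.
87.8 > 87.25 → outlier.
92.0 > 87.25 → outlier.
93.8 > 87.25 → outlier.
All remaining values lie within [-7.95, 87.25].

87.8, 92.0, 93.8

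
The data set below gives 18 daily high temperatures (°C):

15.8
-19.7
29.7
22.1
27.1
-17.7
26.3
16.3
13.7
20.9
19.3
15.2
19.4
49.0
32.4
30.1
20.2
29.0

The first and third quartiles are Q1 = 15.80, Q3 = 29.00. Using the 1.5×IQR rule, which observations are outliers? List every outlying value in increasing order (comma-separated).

IQR = Q3 − Q1 = 29.00 − 15.80 = 13.20.
Lower fence = Q1 − 1.5·IQR = 15.80 − 19.80 = -4.00.
Upper fence = Q3 + 1.5·IQR = 29.00 + 19.80 = 48.80.
-19.7 < -4.00 → outlier.
-17.7 < -4.00 → outlier.
49.0 > 48.80 → outlier.
All remaining values lie within [-4.00, 48.80].

-19.7, -17.7, 49.0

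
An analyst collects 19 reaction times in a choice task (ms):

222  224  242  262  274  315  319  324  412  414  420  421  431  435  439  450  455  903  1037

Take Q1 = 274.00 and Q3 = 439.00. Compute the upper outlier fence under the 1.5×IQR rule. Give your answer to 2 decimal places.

686.50

IQR = Q3 − Q1 = 439.00 − 274.00 = 165.00.
Lower fence = Q1 − 1.5·IQR = 274.00 − 247.50 = 26.50.
Upper fence = Q3 + 1.5·IQR = 439.00 + 247.50 = 686.50.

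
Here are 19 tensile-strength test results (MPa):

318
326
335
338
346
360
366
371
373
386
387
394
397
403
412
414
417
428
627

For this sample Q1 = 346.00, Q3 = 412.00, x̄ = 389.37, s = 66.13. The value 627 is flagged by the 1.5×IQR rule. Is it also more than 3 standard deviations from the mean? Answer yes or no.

z = (627 − 389.37) / 66.13 = 3.59.
|z| = 3.59 > 3.

yes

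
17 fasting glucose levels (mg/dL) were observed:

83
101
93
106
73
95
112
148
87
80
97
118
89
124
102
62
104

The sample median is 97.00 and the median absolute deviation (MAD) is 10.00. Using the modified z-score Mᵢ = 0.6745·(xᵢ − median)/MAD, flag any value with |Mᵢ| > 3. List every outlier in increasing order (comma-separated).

148

|Mᵢ| > 3 ⇔ |xᵢ − 97.00| > 3·10.00/0.6745 = 44.48.
So outliers lie outside [52.52, 141.48].
148: M = 3.44 → outlier.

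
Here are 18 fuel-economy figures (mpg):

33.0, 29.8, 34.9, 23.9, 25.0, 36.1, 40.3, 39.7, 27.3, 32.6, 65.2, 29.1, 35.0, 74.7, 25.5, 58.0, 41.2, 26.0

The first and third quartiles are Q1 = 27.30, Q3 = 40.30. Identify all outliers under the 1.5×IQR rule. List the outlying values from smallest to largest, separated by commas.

IQR = Q3 − Q1 = 40.30 − 27.30 = 13.00.
Lower fence = Q1 − 1.5·IQR = 27.30 − 19.50 = 7.80.
Upper fence = Q3 + 1.5·IQR = 40.30 + 19.50 = 59.80.
65.2 > 59.80 → outlier.
74.7 > 59.80 → outlier.
All remaining values lie within [7.80, 59.80].

65.2, 74.7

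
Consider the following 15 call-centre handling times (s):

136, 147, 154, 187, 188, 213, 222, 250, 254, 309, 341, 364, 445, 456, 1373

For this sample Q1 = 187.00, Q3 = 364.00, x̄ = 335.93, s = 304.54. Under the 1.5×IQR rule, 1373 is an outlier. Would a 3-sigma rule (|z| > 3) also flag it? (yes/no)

z = (1373 − 335.93) / 304.54 = 3.41.
|z| = 3.41 > 3.

yes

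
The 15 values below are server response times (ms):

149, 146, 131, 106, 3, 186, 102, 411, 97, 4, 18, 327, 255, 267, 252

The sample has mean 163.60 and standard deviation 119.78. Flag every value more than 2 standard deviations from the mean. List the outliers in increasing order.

411

Cutoffs at x̄ ± 2s: 163.60 ± 2·119.78 = [-75.96, 403.16].
411: z = 2.07, |z| > 2 → outlier.
Every other value lies within [-75.96, 403.16].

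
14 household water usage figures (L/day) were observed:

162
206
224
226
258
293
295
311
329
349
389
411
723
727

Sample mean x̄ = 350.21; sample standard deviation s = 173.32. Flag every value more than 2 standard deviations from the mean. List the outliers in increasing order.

723, 727

Cutoffs at x̄ ± 2s: 350.21 ± 2·173.32 = [3.57, 696.85].
723: z = 2.15, |z| > 2 → outlier.
727: z = 2.17, |z| > 2 → outlier.
Every other value lies within [3.57, 696.85].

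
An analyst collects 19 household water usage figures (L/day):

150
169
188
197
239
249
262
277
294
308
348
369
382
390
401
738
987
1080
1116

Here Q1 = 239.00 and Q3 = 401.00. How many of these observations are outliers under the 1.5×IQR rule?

IQR = 162.00; fences at 239.00 − 243.00 = -4.00 and 401.00 + 243.00 = 644.00.
Outside the cutoffs: 738, 987, 1080, 1116.

4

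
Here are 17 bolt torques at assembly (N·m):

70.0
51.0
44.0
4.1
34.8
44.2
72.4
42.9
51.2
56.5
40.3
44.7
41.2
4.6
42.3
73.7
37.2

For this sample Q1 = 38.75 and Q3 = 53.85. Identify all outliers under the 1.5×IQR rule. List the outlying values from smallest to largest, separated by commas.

IQR = Q3 − Q1 = 53.85 − 38.75 = 15.10.
Lower fence = Q1 − 1.5·IQR = 38.75 − 22.65 = 16.10.
Upper fence = Q3 + 1.5·IQR = 53.85 + 22.65 = 76.50.
4.1 < 16.10 → outlier.
4.6 < 16.10 → outlier.
All remaining values lie within [16.10, 76.50].

4.1, 4.6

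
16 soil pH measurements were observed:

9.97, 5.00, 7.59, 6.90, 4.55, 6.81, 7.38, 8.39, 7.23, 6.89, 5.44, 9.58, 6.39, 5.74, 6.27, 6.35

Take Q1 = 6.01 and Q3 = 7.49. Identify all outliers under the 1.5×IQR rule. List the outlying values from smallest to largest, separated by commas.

IQR = Q3 − Q1 = 7.49 − 6.01 = 1.48.
Lower fence = Q1 − 1.5·IQR = 6.01 − 2.22 = 3.79.
Upper fence = Q3 + 1.5·IQR = 7.49 + 2.22 = 9.71.
9.97 > 9.71 → outlier.
All remaining values lie within [3.79, 9.71].

9.97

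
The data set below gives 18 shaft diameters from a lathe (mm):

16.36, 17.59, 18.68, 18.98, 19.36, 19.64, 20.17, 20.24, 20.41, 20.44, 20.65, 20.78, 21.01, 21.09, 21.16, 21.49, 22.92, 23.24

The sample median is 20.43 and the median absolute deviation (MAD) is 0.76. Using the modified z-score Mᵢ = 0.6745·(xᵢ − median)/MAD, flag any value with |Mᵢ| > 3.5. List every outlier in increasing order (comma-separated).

16.36

|Mᵢ| > 3.5 ⇔ |xᵢ − 20.43| > 3.5·0.76/0.6745 = 3.94.
So outliers lie outside [16.49, 24.37].
16.36: M = -3.61 → outlier.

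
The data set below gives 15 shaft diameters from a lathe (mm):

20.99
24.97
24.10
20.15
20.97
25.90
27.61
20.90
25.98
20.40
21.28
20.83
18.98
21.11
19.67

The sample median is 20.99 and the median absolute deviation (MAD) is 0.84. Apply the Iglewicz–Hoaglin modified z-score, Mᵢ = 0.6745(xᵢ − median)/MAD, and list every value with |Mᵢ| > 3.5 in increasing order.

25.90, 25.98, 27.61

|Mᵢ| > 3.5 ⇔ |xᵢ − 20.99| > 3.5·0.84/0.6745 = 4.36.
So outliers lie outside [16.63, 25.35].
25.90: M = 3.94 → outlier.
25.98: M = 4.01 → outlier.
27.61: M = 5.32 → outlier.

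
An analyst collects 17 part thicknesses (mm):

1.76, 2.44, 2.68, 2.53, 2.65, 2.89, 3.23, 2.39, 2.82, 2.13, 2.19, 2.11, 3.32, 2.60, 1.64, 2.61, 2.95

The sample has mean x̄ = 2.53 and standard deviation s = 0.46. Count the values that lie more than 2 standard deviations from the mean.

0

Cutoffs: x̄ ± 2s = [1.61, 3.45].
Every value lies within the cutoffs.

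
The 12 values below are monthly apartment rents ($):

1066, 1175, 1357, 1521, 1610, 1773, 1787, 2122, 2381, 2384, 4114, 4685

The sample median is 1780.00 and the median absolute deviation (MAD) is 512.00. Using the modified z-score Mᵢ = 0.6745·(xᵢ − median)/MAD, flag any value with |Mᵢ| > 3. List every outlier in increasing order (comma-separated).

|Mᵢ| > 3 ⇔ |xᵢ − 1780.00| > 3·512.00/0.6745 = 2277.24.
So outliers lie outside [-497.24, 4057.24].
4114: M = 3.07 → outlier.
4685: M = 3.83 → outlier.

4114, 4685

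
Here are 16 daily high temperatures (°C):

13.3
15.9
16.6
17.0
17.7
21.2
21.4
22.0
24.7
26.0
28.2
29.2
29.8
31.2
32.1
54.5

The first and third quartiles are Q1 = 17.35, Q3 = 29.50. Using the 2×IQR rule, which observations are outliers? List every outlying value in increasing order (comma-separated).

IQR = Q3 − Q1 = 29.50 − 17.35 = 12.15.
Lower fence = Q1 − 2·IQR = 17.35 − 24.30 = -6.95.
Upper fence = Q3 + 2·IQR = 29.50 + 24.30 = 53.80.
54.5 > 53.80 → outlier.
All remaining values lie within [-6.95, 53.80].

54.5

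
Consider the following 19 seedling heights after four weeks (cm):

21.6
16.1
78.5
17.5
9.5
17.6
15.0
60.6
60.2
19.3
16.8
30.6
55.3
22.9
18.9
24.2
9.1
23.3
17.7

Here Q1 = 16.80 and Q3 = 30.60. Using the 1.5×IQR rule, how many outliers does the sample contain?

IQR = 13.80; fences at 16.80 − 20.70 = -3.90 and 30.60 + 20.70 = 51.30.
Outside the cutoffs: 55.3, 60.2, 60.6, 78.5.

4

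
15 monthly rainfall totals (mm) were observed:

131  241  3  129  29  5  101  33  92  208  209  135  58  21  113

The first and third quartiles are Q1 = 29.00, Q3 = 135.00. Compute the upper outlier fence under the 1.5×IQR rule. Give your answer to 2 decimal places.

IQR = Q3 − Q1 = 135.00 − 29.00 = 106.00.
Lower fence = Q1 − 1.5·IQR = 29.00 − 159.00 = -130.00.
Upper fence = Q3 + 1.5·IQR = 135.00 + 159.00 = 294.00.

294.00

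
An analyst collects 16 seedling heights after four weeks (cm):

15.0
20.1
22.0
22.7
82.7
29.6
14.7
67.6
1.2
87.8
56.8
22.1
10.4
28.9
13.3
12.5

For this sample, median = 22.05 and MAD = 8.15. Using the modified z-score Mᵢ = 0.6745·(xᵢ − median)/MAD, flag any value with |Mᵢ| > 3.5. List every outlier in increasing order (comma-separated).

|Mᵢ| > 3.5 ⇔ |xᵢ − 22.05| > 3.5·8.15/0.6745 = 42.29.
So outliers lie outside [-20.24, 64.34].
67.6: M = 3.77 → outlier.
82.7: M = 5.02 → outlier.
87.8: M = 5.44 → outlier.

67.6, 82.7, 87.8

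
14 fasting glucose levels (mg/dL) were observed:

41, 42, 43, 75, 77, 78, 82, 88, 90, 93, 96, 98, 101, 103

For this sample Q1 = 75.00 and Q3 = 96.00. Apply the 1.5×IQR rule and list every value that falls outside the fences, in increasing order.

41, 42, 43

IQR = Q3 − Q1 = 96.00 − 75.00 = 21.00.
Lower fence = Q1 − 1.5·IQR = 75.00 − 31.50 = 43.50.
Upper fence = Q3 + 1.5·IQR = 96.00 + 31.50 = 127.50.
41 < 43.50 → outlier.
42 < 43.50 → outlier.
43 < 43.50 → outlier.
All remaining values lie within [43.50, 127.50].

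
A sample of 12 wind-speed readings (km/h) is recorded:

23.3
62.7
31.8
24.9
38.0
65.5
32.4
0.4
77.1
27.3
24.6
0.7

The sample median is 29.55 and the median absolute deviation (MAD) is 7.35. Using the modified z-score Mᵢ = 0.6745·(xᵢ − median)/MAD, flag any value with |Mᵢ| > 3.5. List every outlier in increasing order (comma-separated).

77.1

|Mᵢ| > 3.5 ⇔ |xᵢ − 29.55| > 3.5·7.35/0.6745 = 38.14.
So outliers lie outside [-8.59, 67.69].
77.1: M = 4.36 → outlier.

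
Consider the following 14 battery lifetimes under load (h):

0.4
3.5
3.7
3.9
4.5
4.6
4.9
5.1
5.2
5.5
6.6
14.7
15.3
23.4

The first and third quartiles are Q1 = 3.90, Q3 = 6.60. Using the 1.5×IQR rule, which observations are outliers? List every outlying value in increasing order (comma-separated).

IQR = Q3 − Q1 = 6.60 − 3.90 = 2.70.
Lower fence = Q1 − 1.5·IQR = 3.90 − 4.05 = -0.15.
Upper fence = Q3 + 1.5·IQR = 6.60 + 4.05 = 10.65.
14.7 > 10.65 → outlier.
15.3 > 10.65 → outlier.
23.4 > 10.65 → outlier.
All remaining values lie within [-0.15, 10.65].

14.7, 15.3, 23.4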